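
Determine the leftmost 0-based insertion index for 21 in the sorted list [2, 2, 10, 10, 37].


List is sorted: [2, 2, 10, 10, 37]
We need the leftmost position where 21 can be inserted, i.e. the first index whose element is >= 21 (or the end of the list if none is).
Binary search with low=0, high=5 (0-based indices):
  low=0, high=5, mid=2: a[2]=10 < 21, so low = 3
  low=3, high=5, mid=4: a[4]=37 >= 21, so high = 4
  low=3, high=4, mid=3: a[3]=10 < 21, so low = 4
Now low = high = 4, so the insertion index is 4.
Final answer: 4


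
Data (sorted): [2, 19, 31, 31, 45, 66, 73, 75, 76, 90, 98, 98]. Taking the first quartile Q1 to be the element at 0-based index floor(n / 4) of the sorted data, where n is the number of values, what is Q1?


The list has n = 12 elements.
Q1 index = floor(12 / 4) = floor(3) = 3
Counting from index 0 in the sorted data, the element at index 3 is 31.
Final answer: 31


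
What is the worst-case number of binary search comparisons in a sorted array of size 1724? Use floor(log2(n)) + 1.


Binary search halves the search space each step.
Maximum comparisons = floor(log2(1724)) + 1
log2(1724) = 10.7515
floor(log2(1724)) = 10, so 10 + 1 = 11
Final answer: 11


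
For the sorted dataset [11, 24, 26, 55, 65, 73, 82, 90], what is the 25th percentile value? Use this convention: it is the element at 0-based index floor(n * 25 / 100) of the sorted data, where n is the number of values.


The dataset has n = 8 elements.
Index = floor(8 * 25 / 100) = floor(200 / 100) = floor(2) = 2
Counting from index 0 in the sorted data, the element at index 2 is 26.
Final answer: 26


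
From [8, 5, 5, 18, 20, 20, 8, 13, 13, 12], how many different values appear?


List all unique values:
Distinct values: [5, 8, 12, 13, 18, 20]
Count = 6
Final answer: 6


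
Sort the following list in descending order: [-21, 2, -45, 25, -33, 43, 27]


Original list: [-21, 2, -45, 25, -33, 43, 27]
Repeatedly take the largest remaining element:
  Remaining [-21, 2, -45, 25, -33, 43, 27] -> largest is 43
  Remaining [-21, 2, -45, 25, -33, 27] -> largest is 27
  Remaining [-21, 2, -45, 25, -33] -> largest is 25
  Remaining [-21, 2, -45, -33] -> largest is 2
  Remaining [-21, -45, -33] -> largest is -21
  Remaining [-45, -33] -> largest is -33
  Remaining [-45] -> largest is -45
Collecting the picks in order gives the descending list.
Final answer: [43, 27, 25, 2, -21, -33, -45]


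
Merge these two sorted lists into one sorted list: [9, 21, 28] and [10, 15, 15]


List A: [9, 21, 28]
List B: [10, 15, 15]
Repeatedly compare the front elements and take the smaller:
  9 vs 10 -> take 9
  21 vs 10 -> take 10
  21 vs 15 -> take 15
  21 vs 15 -> take 15
  B is exhausted; append the rest of A: [21, 28]
Final answer: [9, 10, 15, 15, 21, 28]


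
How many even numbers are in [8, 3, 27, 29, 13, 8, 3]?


Check each element:
  8 is even
  3 is odd
  27 is odd
  29 is odd
  13 is odd
  8 is even
  3 is odd
Evens: [8, 8]
Count of evens = 2
Final answer: 2


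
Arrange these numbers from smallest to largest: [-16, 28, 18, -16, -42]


Original list: [-16, 28, 18, -16, -42]
Repeatedly take the smallest remaining element:
  Remaining [-16, 28, 18, -16, -42] -> smallest is -42
  Remaining [-16, 28, 18, -16] -> smallest is -16
  Remaining [28, 18, -16] -> smallest is -16
  Remaining [28, 18] -> smallest is 18
  Remaining [28] -> smallest is 28
Collecting the picks in order gives the sorted list.
Final answer: [-42, -16, -16, 18, 28]


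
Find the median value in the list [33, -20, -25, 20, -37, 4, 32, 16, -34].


First, sort the list: [-37, -34, -25, -20, 4, 16, 20, 32, 33]
The list has 9 elements (odd count).
The middle index is 4 (0-based), and the element there is 4.
Final answer: 4


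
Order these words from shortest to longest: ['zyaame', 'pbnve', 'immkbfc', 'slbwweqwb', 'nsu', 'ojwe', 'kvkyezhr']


Compute lengths:
  'zyaame' has length 6
  'pbnve' has length 5
  'immkbfc' has length 7
  'slbwweqwb' has length 9
  'nsu' has length 3
  'ojwe' has length 4
  'kvkyezhr' has length 8
Lengths in increasing order: 3 < 4 < 5 < 6 < 7 < 8 < 9
Listing the words in that order gives the answer.
Final answer: ['nsu', 'ojwe', 'pbnve', 'zyaame', 'immkbfc', 'kvkyezhr', 'slbwweqwb']


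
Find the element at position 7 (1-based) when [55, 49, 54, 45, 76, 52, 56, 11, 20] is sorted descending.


Sort descending: [76, 56, 55, 54, 52, 49, 45, 20, 11]
The 7th element (1-indexed) is at index 6.
Value = 45
Final answer: 45


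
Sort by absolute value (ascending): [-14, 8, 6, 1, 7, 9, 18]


Compute absolute values:
  |-14| = 14
  |8| = 8
  |6| = 6
  |1| = 1
  |7| = 7
  |9| = 9
  |18| = 18
Absolute values in increasing order: 1 < 6 < 7 < 8 < 9 < 14 < 18
Listing the original numbers in that order gives the answer.
Final answer: [1, 6, 7, 8, 9, -14, 18]


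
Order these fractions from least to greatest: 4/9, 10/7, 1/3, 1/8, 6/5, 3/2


Convert to decimal for comparison:
  4/9 = 0.4444
  10/7 = 1.4286
  1/3 = 0.3333
  1/8 = 0.125
  6/5 = 1.2
  3/2 = 1.5
Decimals in increasing order: 0.125 < 0.3333 < 0.4444 < 1.2 < 1.4286 < 1.5
Writing each back as its fraction gives the sorted order.
Final answer: 1/8, 1/3, 4/9, 6/5, 10/7, 3/2


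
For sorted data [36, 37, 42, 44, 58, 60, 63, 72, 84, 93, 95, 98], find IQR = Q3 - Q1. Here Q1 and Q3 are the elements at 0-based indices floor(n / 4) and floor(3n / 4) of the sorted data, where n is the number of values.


The data has n = 12 elements.
Q1 index = floor(12 / 4) = floor(3) = 3; Q3 index = floor(3 * 12 / 4) = floor(9) = 9
Q1 = element at index 3 = 44
Q3 = element at index 9 = 93
IQR = 93 - 44 = 49
Final answer: 49


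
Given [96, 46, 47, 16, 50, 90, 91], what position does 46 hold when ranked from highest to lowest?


Sort descending: [96, 91, 90, 50, 47, 46, 16]
Find 46 in the sorted list.
46 is at position 6.
Final answer: 6


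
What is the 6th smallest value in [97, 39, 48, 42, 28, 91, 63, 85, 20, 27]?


Sort ascending: [20, 27, 28, 39, 42, 48, 63, 85, 91, 97]
The 6th element (1-indexed) is at index 5.
Value = 48
Final answer: 48


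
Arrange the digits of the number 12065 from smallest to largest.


The number 12065 has digits: 1, 2, 0, 6, 5
Sorted: 0, 1, 2, 5, 6
Joining the sorted digits gives the result.
Final answer: 01256


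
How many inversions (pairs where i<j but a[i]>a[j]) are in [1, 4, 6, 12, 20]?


For each element, count the later elements that are smaller than it:
  1 (index 0): smaller elements after it = [] -> 0
  4 (index 1): smaller elements after it = [] -> 0
  6 (index 2): smaller elements after it = [] -> 0
  12 (index 3): smaller elements after it = [] -> 0
Total inversions = 0 + 0 + 0 + 0 = 0
Final answer: 0


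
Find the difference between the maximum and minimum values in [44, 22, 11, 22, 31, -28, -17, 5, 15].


Maximum value: 44
Minimum value: -28
Range = 44 - (-28) = 72
Final answer: 72


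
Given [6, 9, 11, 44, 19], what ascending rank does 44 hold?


Sort ascending: [6, 9, 11, 19, 44]
Find 44 in the sorted list.
44 is at position 5 (1-indexed).
Final answer: 5


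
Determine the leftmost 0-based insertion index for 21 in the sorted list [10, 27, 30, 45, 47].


List is sorted: [10, 27, 30, 45, 47]
We need the leftmost position where 21 can be inserted, i.e. the first index whose element is >= 21 (or the end of the list if none is).
Binary search with low=0, high=5 (0-based indices):
  low=0, high=5, mid=2: a[2]=30 >= 21, so high = 2
  low=0, high=2, mid=1: a[1]=27 >= 21, so high = 1
  low=0, high=1, mid=0: a[0]=10 < 21, so low = 1
Now low = high = 1, so the insertion index is 1.
Final answer: 1


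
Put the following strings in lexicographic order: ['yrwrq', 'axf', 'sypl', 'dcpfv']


Compare strings character by character (the first differing letter decides):
  'axf' < 'dcpfv' since 'a' < 'd' at position 1
  'dcpfv' < 'sypl' since 'd' < 's' at position 1
  'sypl' < 'yrwrq' since 's' < 'y' at position 1
Chaining these comparisons gives the alphabetical order.
Final answer: ['axf', 'dcpfv', 'sypl', 'yrwrq']


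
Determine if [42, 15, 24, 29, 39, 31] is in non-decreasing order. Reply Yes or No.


Check consecutive pairs:
  42 <= 15? False
  15 <= 24? True
  24 <= 29? True
  29 <= 39? True
  39 <= 31? False
2 consecutive pair(s) are out of order, so the list is not sorted.
Final answer: No


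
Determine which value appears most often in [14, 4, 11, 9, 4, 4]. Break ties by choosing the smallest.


Count the frequency of each value:
  4 appears 3 time(s)
  9 appears 1 time(s)
  11 appears 1 time(s)
  14 appears 1 time(s)
Maximum frequency is 3.
Only 4 reaches that frequency, so it is the mode.
Final answer: 4


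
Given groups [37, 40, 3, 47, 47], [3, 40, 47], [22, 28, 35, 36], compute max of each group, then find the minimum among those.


Find max of each group:
  Group 1: [37, 40, 3, 47, 47] -> max = 47
  Group 2: [3, 40, 47] -> max = 47
  Group 3: [22, 28, 35, 36] -> max = 36
Maxes: [47, 47, 36]
Minimum of maxes = 36
Final answer: 36


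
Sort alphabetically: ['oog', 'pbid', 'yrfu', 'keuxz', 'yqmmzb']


Compare strings character by character (the first differing letter decides):
  'keuxz' < 'oog' since 'k' < 'o' at position 1
  'oog' < 'pbid' since 'o' < 'p' at position 1
  'pbid' < 'yqmmzb' since 'p' < 'y' at position 1
  'yqmmzb' < 'yrfu' since 'q' < 'r' at position 2
Chaining these comparisons gives the alphabetical order.
Final answer: ['keuxz', 'oog', 'pbid', 'yqmmzb', 'yrfu']


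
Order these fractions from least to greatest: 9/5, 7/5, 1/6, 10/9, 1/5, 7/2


Convert to decimal for comparison:
  9/5 = 1.8
  7/5 = 1.4
  1/6 = 0.1667
  10/9 = 1.1111
  1/5 = 0.2
  7/2 = 3.5
Decimals in increasing order: 0.1667 < 0.2 < 1.1111 < 1.4 < 1.8 < 3.5
Writing each back as its fraction gives the sorted order.
Final answer: 1/6, 1/5, 10/9, 7/5, 9/5, 7/2


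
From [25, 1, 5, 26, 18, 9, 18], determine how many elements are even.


Check each element:
  25 is odd
  1 is odd
  5 is odd
  26 is even
  18 is even
  9 is odd
  18 is even
Evens: [26, 18, 18]
Count of evens = 3
Final answer: 3


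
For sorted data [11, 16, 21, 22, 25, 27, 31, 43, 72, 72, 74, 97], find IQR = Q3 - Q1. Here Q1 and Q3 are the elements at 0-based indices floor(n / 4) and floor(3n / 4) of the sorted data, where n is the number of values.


The data has n = 12 elements.
Q1 index = floor(12 / 4) = floor(3) = 3; Q3 index = floor(3 * 12 / 4) = floor(9) = 9
Q1 = element at index 3 = 22
Q3 = element at index 9 = 72
IQR = 72 - 22 = 50
Final answer: 50


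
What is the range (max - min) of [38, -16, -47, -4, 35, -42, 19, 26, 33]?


Maximum value: 38
Minimum value: -47
Range = 38 - (-47) = 85
Final answer: 85


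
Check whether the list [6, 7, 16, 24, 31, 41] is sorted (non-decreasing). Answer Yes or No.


Check consecutive pairs:
  6 <= 7? True
  7 <= 16? True
  16 <= 24? True
  24 <= 31? True
  31 <= 41? True
Every consecutive pair is in order, so the list is non-decreasing.
Final answer: Yes


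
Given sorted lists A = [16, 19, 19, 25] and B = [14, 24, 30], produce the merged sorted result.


List A: [16, 19, 19, 25]
List B: [14, 24, 30]
Repeatedly compare the front elements and take the smaller:
  16 vs 14 -> take 14
  16 vs 24 -> take 16
  19 vs 24 -> take 19
  19 vs 24 -> take 19
  25 vs 24 -> take 24
  25 vs 30 -> take 25
  A is exhausted; append the rest of B: [30]
Final answer: [14, 16, 19, 19, 24, 25, 30]


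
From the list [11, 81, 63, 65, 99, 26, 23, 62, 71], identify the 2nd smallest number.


Sort ascending: [11, 23, 26, 62, 63, 65, 71, 81, 99]
The 2nd element (1-indexed) is at index 1.
Value = 23
Final answer: 23


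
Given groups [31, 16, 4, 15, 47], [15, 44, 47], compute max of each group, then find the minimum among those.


Find max of each group:
  Group 1: [31, 16, 4, 15, 47] -> max = 47
  Group 2: [15, 44, 47] -> max = 47
Maxes: [47, 47]
Minimum of maxes = 47
Final answer: 47


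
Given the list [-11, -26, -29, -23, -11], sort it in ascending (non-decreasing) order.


Original list: [-11, -26, -29, -23, -11]
Repeatedly take the smallest remaining element:
  Remaining [-11, -26, -29, -23, -11] -> smallest is -29
  Remaining [-11, -26, -23, -11] -> smallest is -26
  Remaining [-11, -23, -11] -> smallest is -23
  Remaining [-11, -11] -> smallest is -11
  Remaining [-11] -> smallest is -11
Collecting the picks in order gives the sorted list.
Final answer: [-29, -26, -23, -11, -11]


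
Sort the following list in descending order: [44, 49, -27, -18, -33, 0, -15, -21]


Original list: [44, 49, -27, -18, -33, 0, -15, -21]
Repeatedly take the largest remaining element:
  Remaining [44, 49, -27, -18, -33, 0, -15, -21] -> largest is 49
  Remaining [44, -27, -18, -33, 0, -15, -21] -> largest is 44
  Remaining [-27, -18, -33, 0, -15, -21] -> largest is 0
  Remaining [-27, -18, -33, -15, -21] -> largest is -15
  Remaining [-27, -18, -33, -21] -> largest is -18
  Remaining [-27, -33, -21] -> largest is -21
  Remaining [-27, -33] -> largest is -27
  Remaining [-33] -> largest is -33
Collecting the picks in order gives the descending list.
Final answer: [49, 44, 0, -15, -18, -21, -27, -33]


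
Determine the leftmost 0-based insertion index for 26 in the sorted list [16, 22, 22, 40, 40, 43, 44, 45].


List is sorted: [16, 22, 22, 40, 40, 43, 44, 45]
We need the leftmost position where 26 can be inserted, i.e. the first index whose element is >= 26 (or the end of the list if none is).
Binary search with low=0, high=8 (0-based indices):
  low=0, high=8, mid=4: a[4]=40 >= 26, so high = 4
  low=0, high=4, mid=2: a[2]=22 < 26, so low = 3
  low=3, high=4, mid=3: a[3]=40 >= 26, so high = 3
Now low = high = 3, so the insertion index is 3.
Final answer: 3


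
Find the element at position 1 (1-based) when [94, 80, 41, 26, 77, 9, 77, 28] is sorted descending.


Sort descending: [94, 80, 77, 77, 41, 28, 26, 9]
The 1st element (1-indexed) is at index 0.
Value = 94
Final answer: 94


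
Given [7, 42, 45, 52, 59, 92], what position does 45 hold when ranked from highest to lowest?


Sort descending: [92, 59, 52, 45, 42, 7]
Find 45 in the sorted list.
45 is at position 4.
Final answer: 4


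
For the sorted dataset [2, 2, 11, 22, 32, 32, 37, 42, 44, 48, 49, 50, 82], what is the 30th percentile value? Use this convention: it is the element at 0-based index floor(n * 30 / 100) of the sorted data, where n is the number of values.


The dataset has n = 13 elements.
Index = floor(13 * 30 / 100) = floor(390 / 100) = floor(3.9) = 3
Counting from index 0 in the sorted data, the element at index 3 is 22.
Final answer: 22


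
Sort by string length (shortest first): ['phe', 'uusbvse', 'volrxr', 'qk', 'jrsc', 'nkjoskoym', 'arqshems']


Compute lengths:
  'phe' has length 3
  'uusbvse' has length 7
  'volrxr' has length 6
  'qk' has length 2
  'jrsc' has length 4
  'nkjoskoym' has length 9
  'arqshems' has length 8
Lengths in increasing order: 2 < 3 < 4 < 6 < 7 < 8 < 9
Listing the words in that order gives the answer.
Final answer: ['qk', 'phe', 'jrsc', 'volrxr', 'uusbvse', 'arqshems', 'nkjoskoym']


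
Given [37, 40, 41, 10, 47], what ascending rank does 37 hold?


Sort ascending: [10, 37, 40, 41, 47]
Find 37 in the sorted list.
37 is at position 2 (1-indexed).
Final answer: 2


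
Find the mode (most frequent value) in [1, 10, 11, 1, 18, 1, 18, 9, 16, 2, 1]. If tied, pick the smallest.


Count the frequency of each value:
  1 appears 4 time(s)
  2 appears 1 time(s)
  9 appears 1 time(s)
  10 appears 1 time(s)
  11 appears 1 time(s)
  16 appears 1 time(s)
  18 appears 2 time(s)
Maximum frequency is 4.
Only 1 reaches that frequency, so it is the mode.
Final answer: 1


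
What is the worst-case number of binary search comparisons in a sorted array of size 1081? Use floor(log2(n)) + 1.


Binary search halves the search space each step.
Maximum comparisons = floor(log2(1081)) + 1
log2(1081) = 10.0782
floor(log2(1081)) = 10, so 10 + 1 = 11
Final answer: 11


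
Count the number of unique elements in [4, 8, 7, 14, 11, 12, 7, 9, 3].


List all unique values:
Distinct values: [3, 4, 7, 8, 9, 11, 12, 14]
Count = 8
Final answer: 8


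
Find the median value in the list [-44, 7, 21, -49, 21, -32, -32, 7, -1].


First, sort the list: [-49, -44, -32, -32, -1, 7, 7, 21, 21]
The list has 9 elements (odd count).
The middle index is 4 (0-based), and the element there is -1.
Final answer: -1


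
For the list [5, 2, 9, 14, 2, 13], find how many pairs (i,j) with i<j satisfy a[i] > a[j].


For each element, count the later elements that are smaller than it:
  5 (index 0): smaller elements after it = [2, 2] -> 2
  2 (index 1): smaller elements after it = [] -> 0
  9 (index 2): smaller elements after it = [2] -> 1
  14 (index 3): smaller elements after it = [2, 13] -> 2
  2 (index 4): smaller elements after it = [] -> 0
Total inversions = 2 + 0 + 1 + 2 + 0 = 5
Final answer: 5


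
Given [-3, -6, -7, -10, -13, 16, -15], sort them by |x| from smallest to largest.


Compute absolute values:
  |-3| = 3
  |-6| = 6
  |-7| = 7
  |-10| = 10
  |-13| = 13
  |16| = 16
  |-15| = 15
Absolute values in increasing order: 3 < 6 < 7 < 10 < 13 < 15 < 16
Listing the original numbers in that order gives the answer.
Final answer: [-3, -6, -7, -10, -13, -15, 16]


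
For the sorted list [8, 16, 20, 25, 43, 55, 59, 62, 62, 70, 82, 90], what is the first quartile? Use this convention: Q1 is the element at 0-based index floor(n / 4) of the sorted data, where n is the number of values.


The list has n = 12 elements.
Q1 index = floor(12 / 4) = floor(3) = 3
Counting from index 0 in the sorted data, the element at index 3 is 25.
Final answer: 25


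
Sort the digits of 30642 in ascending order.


The number 30642 has digits: 3, 0, 6, 4, 2
Sorted: 0, 2, 3, 4, 6
Joining the sorted digits gives the result.
Final answer: 02346


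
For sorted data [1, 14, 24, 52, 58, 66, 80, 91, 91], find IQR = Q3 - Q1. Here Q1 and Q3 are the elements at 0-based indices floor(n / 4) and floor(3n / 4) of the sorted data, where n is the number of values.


The data has n = 9 elements.
Q1 index = floor(9 / 4) = floor(2.25) = 2; Q3 index = floor(3 * 9 / 4) = floor(6.75) = 6
Q1 = element at index 2 = 24
Q3 = element at index 6 = 80
IQR = 80 - 24 = 56
Final answer: 56


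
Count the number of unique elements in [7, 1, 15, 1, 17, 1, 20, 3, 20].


List all unique values:
Distinct values: [1, 3, 7, 15, 17, 20]
Count = 6
Final answer: 6


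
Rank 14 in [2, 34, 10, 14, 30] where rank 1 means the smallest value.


Sort ascending: [2, 10, 14, 30, 34]
Find 14 in the sorted list.
14 is at position 3 (1-indexed).
Final answer: 3


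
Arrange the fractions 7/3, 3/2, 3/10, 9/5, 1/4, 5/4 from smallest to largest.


Convert to decimal for comparison:
  7/3 = 2.3333
  3/2 = 1.5
  3/10 = 0.3
  9/5 = 1.8
  1/4 = 0.25
  5/4 = 1.25
Decimals in increasing order: 0.25 < 0.3 < 1.25 < 1.5 < 1.8 < 2.3333
Writing each back as its fraction gives the sorted order.
Final answer: 1/4, 3/10, 5/4, 3/2, 9/5, 7/3


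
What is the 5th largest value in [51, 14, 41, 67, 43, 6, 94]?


Sort descending: [94, 67, 51, 43, 41, 14, 6]
The 5th element (1-indexed) is at index 4.
Value = 41
Final answer: 41


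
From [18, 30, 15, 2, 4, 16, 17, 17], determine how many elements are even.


Check each element:
  18 is even
  30 is even
  15 is odd
  2 is even
  4 is even
  16 is even
  17 is odd
  17 is odd
Evens: [18, 30, 2, 4, 16]
Count of evens = 5
Final answer: 5


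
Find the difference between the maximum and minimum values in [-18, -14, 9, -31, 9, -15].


Maximum value: 9
Minimum value: -31
Range = 9 - (-31) = 40
Final answer: 40


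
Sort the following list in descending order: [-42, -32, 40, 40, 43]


Original list: [-42, -32, 40, 40, 43]
Repeatedly take the largest remaining element:
  Remaining [-42, -32, 40, 40, 43] -> largest is 43
  Remaining [-42, -32, 40, 40] -> largest is 40
  Remaining [-42, -32, 40] -> largest is 40
  Remaining [-42, -32] -> largest is -32
  Remaining [-42] -> largest is -42
Collecting the picks in order gives the descending list.
Final answer: [43, 40, 40, -32, -42]


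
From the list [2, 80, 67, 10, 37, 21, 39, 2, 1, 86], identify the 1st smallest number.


Sort ascending: [1, 2, 2, 10, 21, 37, 39, 67, 80, 86]
The 1st element (1-indexed) is at index 0.
Value = 1
Final answer: 1


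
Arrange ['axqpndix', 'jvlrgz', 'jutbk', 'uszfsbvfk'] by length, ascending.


Compute lengths:
  'axqpndix' has length 8
  'jvlrgz' has length 6
  'jutbk' has length 5
  'uszfsbvfk' has length 9
Lengths in increasing order: 5 < 6 < 8 < 9
Listing the words in that order gives the answer.
Final answer: ['jutbk', 'jvlrgz', 'axqpndix', 'uszfsbvfk']


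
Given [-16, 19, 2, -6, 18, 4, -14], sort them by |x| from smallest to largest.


Compute absolute values:
  |-16| = 16
  |19| = 19
  |2| = 2
  |-6| = 6
  |18| = 18
  |4| = 4
  |-14| = 14
Absolute values in increasing order: 2 < 4 < 6 < 14 < 16 < 18 < 19
Listing the original numbers in that order gives the answer.
Final answer: [2, 4, -6, -14, -16, 18, 19]


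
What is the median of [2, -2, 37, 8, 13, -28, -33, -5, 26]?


First, sort the list: [-33, -28, -5, -2, 2, 8, 13, 26, 37]
The list has 9 elements (odd count).
The middle index is 4 (0-based), and the element there is 2.
Final answer: 2


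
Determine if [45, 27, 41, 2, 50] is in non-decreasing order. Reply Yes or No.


Check consecutive pairs:
  45 <= 27? False
  27 <= 41? True
  41 <= 2? False
  2 <= 50? True
2 consecutive pair(s) are out of order, so the list is not sorted.
Final answer: No


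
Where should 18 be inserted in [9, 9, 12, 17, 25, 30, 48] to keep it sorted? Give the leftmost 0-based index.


List is sorted: [9, 9, 12, 17, 25, 30, 48]
We need the leftmost position where 18 can be inserted, i.e. the first index whose element is >= 18 (or the end of the list if none is).
Binary search with low=0, high=7 (0-based indices):
  low=0, high=7, mid=3: a[3]=17 < 18, so low = 4
  low=4, high=7, mid=5: a[5]=30 >= 18, so high = 5
  low=4, high=5, mid=4: a[4]=25 >= 18, so high = 4
Now low = high = 4, so the insertion index is 4.
Final answer: 4


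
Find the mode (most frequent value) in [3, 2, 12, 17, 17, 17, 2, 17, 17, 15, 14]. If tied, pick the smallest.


Count the frequency of each value:
  2 appears 2 time(s)
  3 appears 1 time(s)
  12 appears 1 time(s)
  14 appears 1 time(s)
  15 appears 1 time(s)
  17 appears 5 time(s)
Maximum frequency is 5.
Only 17 reaches that frequency, so it is the mode.
Final answer: 17


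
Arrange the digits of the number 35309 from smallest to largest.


The number 35309 has digits: 3, 5, 3, 0, 9
Sorted: 0, 3, 3, 5, 9
Joining the sorted digits gives the result.
Final answer: 03359


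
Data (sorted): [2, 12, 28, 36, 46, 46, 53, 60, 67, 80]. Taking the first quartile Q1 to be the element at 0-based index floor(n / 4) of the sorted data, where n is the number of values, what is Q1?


The list has n = 10 elements.
Q1 index = floor(10 / 4) = floor(2.5) = 2
Counting from index 0 in the sorted data, the element at index 2 is 28.
Final answer: 28


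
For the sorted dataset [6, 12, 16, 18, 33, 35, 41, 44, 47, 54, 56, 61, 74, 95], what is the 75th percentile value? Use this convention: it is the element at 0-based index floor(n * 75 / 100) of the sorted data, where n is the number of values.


The dataset has n = 14 elements.
Index = floor(14 * 75 / 100) = floor(1050 / 100) = floor(10.5) = 10
Counting from index 0 in the sorted data, the element at index 10 is 56.
Final answer: 56


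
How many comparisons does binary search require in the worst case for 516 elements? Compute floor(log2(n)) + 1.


Binary search halves the search space each step.
Maximum comparisons = floor(log2(516)) + 1
log2(516) = 9.0112
floor(log2(516)) = 9, so 9 + 1 = 10
Final answer: 10


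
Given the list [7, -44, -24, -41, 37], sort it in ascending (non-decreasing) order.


Original list: [7, -44, -24, -41, 37]
Repeatedly take the smallest remaining element:
  Remaining [7, -44, -24, -41, 37] -> smallest is -44
  Remaining [7, -24, -41, 37] -> smallest is -41
  Remaining [7, -24, 37] -> smallest is -24
  Remaining [7, 37] -> smallest is 7
  Remaining [37] -> smallest is 37
Collecting the picks in order gives the sorted list.
Final answer: [-44, -41, -24, 7, 37]


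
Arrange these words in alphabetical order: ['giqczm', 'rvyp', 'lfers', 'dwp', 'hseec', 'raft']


Compare strings character by character (the first differing letter decides):
  'dwp' < 'giqczm' since 'd' < 'g' at position 1
  'giqczm' < 'hseec' since 'g' < 'h' at position 1
  'hseec' < 'lfers' since 'h' < 'l' at position 1
  'lfers' < 'raft' since 'l' < 'r' at position 1
  'raft' < 'rvyp' since 'a' < 'v' at position 2
Chaining these comparisons gives the alphabetical order.
Final answer: ['dwp', 'giqczm', 'hseec', 'lfers', 'raft', 'rvyp']


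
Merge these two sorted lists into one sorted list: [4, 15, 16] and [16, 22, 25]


List A: [4, 15, 16]
List B: [16, 22, 25]
Repeatedly compare the front elements and take the smaller:
  4 vs 16 -> take 4
  15 vs 16 -> take 15
  16 vs 16 -> take 16
  A is exhausted; append the rest of B: [16, 22, 25]
Final answer: [4, 15, 16, 16, 22, 25]


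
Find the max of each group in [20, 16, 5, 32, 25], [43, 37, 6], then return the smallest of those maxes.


Find max of each group:
  Group 1: [20, 16, 5, 32, 25] -> max = 32
  Group 2: [43, 37, 6] -> max = 43
Maxes: [32, 43]
Minimum of maxes = 32
Final answer: 32


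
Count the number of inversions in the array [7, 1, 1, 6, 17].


For each element, count the later elements that are smaller than it:
  7 (index 0): smaller elements after it = [1, 1, 6] -> 3
  1 (index 1): smaller elements after it = [] -> 0
  1 (index 2): smaller elements after it = [] -> 0
  6 (index 3): smaller elements after it = [] -> 0
Total inversions = 3 + 0 + 0 + 0 = 3
Final answer: 3


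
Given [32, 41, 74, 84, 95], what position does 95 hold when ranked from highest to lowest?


Sort descending: [95, 84, 74, 41, 32]
Find 95 in the sorted list.
95 is at position 1.
Final answer: 1


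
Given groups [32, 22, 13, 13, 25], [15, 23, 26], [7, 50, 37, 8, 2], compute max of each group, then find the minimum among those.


Find max of each group:
  Group 1: [32, 22, 13, 13, 25] -> max = 32
  Group 2: [15, 23, 26] -> max = 26
  Group 3: [7, 50, 37, 8, 2] -> max = 50
Maxes: [32, 26, 50]
Minimum of maxes = 26
Final answer: 26


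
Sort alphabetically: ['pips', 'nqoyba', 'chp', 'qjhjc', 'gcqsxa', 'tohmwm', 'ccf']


Compare strings character by character (the first differing letter decides):
  'ccf' < 'chp' since 'c' < 'h' at position 2
  'chp' < 'gcqsxa' since 'c' < 'g' at position 1
  'gcqsxa' < 'nqoyba' since 'g' < 'n' at position 1
  'nqoyba' < 'pips' since 'n' < 'p' at position 1
  'pips' < 'qjhjc' since 'p' < 'q' at position 1
  'qjhjc' < 'tohmwm' since 'q' < 't' at position 1
Chaining these comparisons gives the alphabetical order.
Final answer: ['ccf', 'chp', 'gcqsxa', 'nqoyba', 'pips', 'qjhjc', 'tohmwm']


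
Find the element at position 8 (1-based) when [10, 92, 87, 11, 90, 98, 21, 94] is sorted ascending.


Sort ascending: [10, 11, 21, 87, 90, 92, 94, 98]
The 8th element (1-indexed) is at index 7.
Value = 98
Final answer: 98


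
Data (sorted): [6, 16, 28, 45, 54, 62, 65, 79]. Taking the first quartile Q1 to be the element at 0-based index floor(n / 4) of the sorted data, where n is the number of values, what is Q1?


The list has n = 8 elements.
Q1 index = floor(8 / 4) = floor(2) = 2
Counting from index 0 in the sorted data, the element at index 2 is 28.
Final answer: 28


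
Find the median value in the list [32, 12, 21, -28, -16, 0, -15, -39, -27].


First, sort the list: [-39, -28, -27, -16, -15, 0, 12, 21, 32]
The list has 9 elements (odd count).
The middle index is 4 (0-based), and the element there is -15.
Final answer: -15


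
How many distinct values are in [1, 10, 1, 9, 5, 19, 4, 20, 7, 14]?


List all unique values:
Distinct values: [1, 4, 5, 7, 9, 10, 14, 19, 20]
Count = 9
Final answer: 9


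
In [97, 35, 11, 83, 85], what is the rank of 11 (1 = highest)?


Sort descending: [97, 85, 83, 35, 11]
Find 11 in the sorted list.
11 is at position 5.
Final answer: 5


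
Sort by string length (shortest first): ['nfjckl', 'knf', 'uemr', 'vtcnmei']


Compute lengths:
  'nfjckl' has length 6
  'knf' has length 3
  'uemr' has length 4
  'vtcnmei' has length 7
Lengths in increasing order: 3 < 4 < 6 < 7
Listing the words in that order gives the answer.
Final answer: ['knf', 'uemr', 'nfjckl', 'vtcnmei']


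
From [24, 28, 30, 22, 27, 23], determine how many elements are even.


Check each element:
  24 is even
  28 is even
  30 is even
  22 is even
  27 is odd
  23 is odd
Evens: [24, 28, 30, 22]
Count of evens = 4
Final answer: 4


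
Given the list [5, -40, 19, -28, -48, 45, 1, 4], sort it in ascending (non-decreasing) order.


Original list: [5, -40, 19, -28, -48, 45, 1, 4]
Repeatedly take the smallest remaining element:
  Remaining [5, -40, 19, -28, -48, 45, 1, 4] -> smallest is -48
  Remaining [5, -40, 19, -28, 45, 1, 4] -> smallest is -40
  Remaining [5, 19, -28, 45, 1, 4] -> smallest is -28
  Remaining [5, 19, 45, 1, 4] -> smallest is 1
  Remaining [5, 19, 45, 4] -> smallest is 4
  Remaining [5, 19, 45] -> smallest is 5
  Remaining [19, 45] -> smallest is 19
  Remaining [45] -> smallest is 45
Collecting the picks in order gives the sorted list.
Final answer: [-48, -40, -28, 1, 4, 5, 19, 45]


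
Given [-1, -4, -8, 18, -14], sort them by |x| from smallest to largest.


Compute absolute values:
  |-1| = 1
  |-4| = 4
  |-8| = 8
  |18| = 18
  |-14| = 14
Absolute values in increasing order: 1 < 4 < 8 < 14 < 18
Listing the original numbers in that order gives the answer.
Final answer: [-1, -4, -8, -14, 18]


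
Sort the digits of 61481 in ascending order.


The number 61481 has digits: 6, 1, 4, 8, 1
Sorted: 1, 1, 4, 6, 8
Joining the sorted digits gives the result.
Final answer: 11468


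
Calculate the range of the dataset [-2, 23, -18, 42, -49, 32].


Maximum value: 42
Minimum value: -49
Range = 42 - (-49) = 91
Final answer: 91


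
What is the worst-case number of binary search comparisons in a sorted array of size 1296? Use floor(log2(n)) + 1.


Binary search halves the search space each step.
Maximum comparisons = floor(log2(1296)) + 1
log2(1296) = 10.3399
floor(log2(1296)) = 10, so 10 + 1 = 11
Final answer: 11


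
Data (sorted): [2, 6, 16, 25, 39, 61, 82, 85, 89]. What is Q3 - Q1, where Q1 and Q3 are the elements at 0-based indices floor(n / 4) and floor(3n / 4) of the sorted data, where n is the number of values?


The data has n = 9 elements.
Q1 index = floor(9 / 4) = floor(2.25) = 2; Q3 index = floor(3 * 9 / 4) = floor(6.75) = 6
Q1 = element at index 2 = 16
Q3 = element at index 6 = 82
IQR = 82 - 16 = 66
Final answer: 66


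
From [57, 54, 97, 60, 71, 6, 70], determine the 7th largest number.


Sort descending: [97, 71, 70, 60, 57, 54, 6]
The 7th element (1-indexed) is at index 6.
Value = 6
Final answer: 6


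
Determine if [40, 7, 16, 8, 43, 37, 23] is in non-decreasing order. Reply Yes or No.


Check consecutive pairs:
  40 <= 7? False
  7 <= 16? True
  16 <= 8? False
  8 <= 43? True
  43 <= 37? False
  37 <= 23? False
4 consecutive pair(s) are out of order, so the list is not sorted.
Final answer: No


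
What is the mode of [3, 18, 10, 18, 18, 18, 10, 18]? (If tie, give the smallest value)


Count the frequency of each value:
  3 appears 1 time(s)
  10 appears 2 time(s)
  18 appears 5 time(s)
Maximum frequency is 5.
Only 18 reaches that frequency, so it is the mode.
Final answer: 18


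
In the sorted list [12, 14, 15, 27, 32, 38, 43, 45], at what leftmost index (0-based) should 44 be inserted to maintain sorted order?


List is sorted: [12, 14, 15, 27, 32, 38, 43, 45]
We need the leftmost position where 44 can be inserted, i.e. the first index whose element is >= 44 (or the end of the list if none is).
Binary search with low=0, high=8 (0-based indices):
  low=0, high=8, mid=4: a[4]=32 < 44, so low = 5
  low=5, high=8, mid=6: a[6]=43 < 44, so low = 7
  low=7, high=8, mid=7: a[7]=45 >= 44, so high = 7
Now low = high = 7, so the insertion index is 7.
Final answer: 7


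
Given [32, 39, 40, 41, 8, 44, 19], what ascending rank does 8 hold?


Sort ascending: [8, 19, 32, 39, 40, 41, 44]
Find 8 in the sorted list.
8 is at position 1 (1-indexed).
Final answer: 1


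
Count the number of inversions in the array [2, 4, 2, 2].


For each element, count the later elements that are smaller than it:
  2 (index 0): smaller elements after it = [] -> 0
  4 (index 1): smaller elements after it = [2, 2] -> 2
  2 (index 2): smaller elements after it = [] -> 0
Total inversions = 0 + 2 + 0 = 2
Final answer: 2


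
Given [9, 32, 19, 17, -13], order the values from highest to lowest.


Original list: [9, 32, 19, 17, -13]
Repeatedly take the largest remaining element:
  Remaining [9, 32, 19, 17, -13] -> largest is 32
  Remaining [9, 19, 17, -13] -> largest is 19
  Remaining [9, 17, -13] -> largest is 17
  Remaining [9, -13] -> largest is 9
  Remaining [-13] -> largest is -13
Collecting the picks in order gives the descending list.
Final answer: [32, 19, 17, 9, -13]


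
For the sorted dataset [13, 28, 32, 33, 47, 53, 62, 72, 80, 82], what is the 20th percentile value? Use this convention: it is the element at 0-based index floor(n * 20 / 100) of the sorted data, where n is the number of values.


The dataset has n = 10 elements.
Index = floor(10 * 20 / 100) = floor(200 / 100) = floor(2) = 2
Counting from index 0 in the sorted data, the element at index 2 is 32.
Final answer: 32


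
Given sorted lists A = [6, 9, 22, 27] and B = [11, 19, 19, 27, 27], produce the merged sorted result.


List A: [6, 9, 22, 27]
List B: [11, 19, 19, 27, 27]
Repeatedly compare the front elements and take the smaller:
  6 vs 11 -> take 6
  9 vs 11 -> take 9
  22 vs 11 -> take 11
  22 vs 19 -> take 19
  22 vs 19 -> take 19
  22 vs 27 -> take 22
  27 vs 27 -> take 27
  A is exhausted; append the rest of B: [27, 27]
Final answer: [6, 9, 11, 19, 19, 22, 27, 27, 27]


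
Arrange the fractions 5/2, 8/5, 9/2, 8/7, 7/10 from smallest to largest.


Convert to decimal for comparison:
  5/2 = 2.5
  8/5 = 1.6
  9/2 = 4.5
  8/7 = 1.1429
  7/10 = 0.7
Decimals in increasing order: 0.7 < 1.1429 < 1.6 < 2.5 < 4.5
Writing each back as its fraction gives the sorted order.
Final answer: 7/10, 8/7, 8/5, 5/2, 9/2


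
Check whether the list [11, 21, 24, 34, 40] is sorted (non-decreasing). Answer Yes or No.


Check consecutive pairs:
  11 <= 21? True
  21 <= 24? True
  24 <= 34? True
  34 <= 40? True
Every consecutive pair is in order, so the list is non-decreasing.
Final answer: Yes


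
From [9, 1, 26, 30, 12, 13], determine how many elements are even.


Check each element:
  9 is odd
  1 is odd
  26 is even
  30 is even
  12 is even
  13 is odd
Evens: [26, 30, 12]
Count of evens = 3
Final answer: 3


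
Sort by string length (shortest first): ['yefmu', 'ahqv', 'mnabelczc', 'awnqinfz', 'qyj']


Compute lengths:
  'yefmu' has length 5
  'ahqv' has length 4
  'mnabelczc' has length 9
  'awnqinfz' has length 8
  'qyj' has length 3
Lengths in increasing order: 3 < 4 < 5 < 8 < 9
Listing the words in that order gives the answer.
Final answer: ['qyj', 'ahqv', 'yefmu', 'awnqinfz', 'mnabelczc']


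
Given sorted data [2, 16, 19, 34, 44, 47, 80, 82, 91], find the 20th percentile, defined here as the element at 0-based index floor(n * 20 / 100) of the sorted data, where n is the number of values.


The dataset has n = 9 elements.
Index = floor(9 * 20 / 100) = floor(180 / 100) = floor(1.8) = 1
Counting from index 0 in the sorted data, the element at index 1 is 16.
Final answer: 16


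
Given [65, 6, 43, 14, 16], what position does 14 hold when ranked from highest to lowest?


Sort descending: [65, 43, 16, 14, 6]
Find 14 in the sorted list.
14 is at position 4.
Final answer: 4


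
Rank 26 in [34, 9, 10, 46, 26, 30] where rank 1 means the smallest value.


Sort ascending: [9, 10, 26, 30, 34, 46]
Find 26 in the sorted list.
26 is at position 3 (1-indexed).
Final answer: 3


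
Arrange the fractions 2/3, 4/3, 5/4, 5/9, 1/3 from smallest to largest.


Convert to decimal for comparison:
  2/3 = 0.6667
  4/3 = 1.3333
  5/4 = 1.25
  5/9 = 0.5556
  1/3 = 0.3333
Decimals in increasing order: 0.3333 < 0.5556 < 0.6667 < 1.25 < 1.3333
Writing each back as its fraction gives the sorted order.
Final answer: 1/3, 5/9, 2/3, 5/4, 4/3


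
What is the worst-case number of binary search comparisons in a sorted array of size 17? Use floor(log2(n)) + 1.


Binary search halves the search space each step.
Maximum comparisons = floor(log2(17)) + 1
log2(17) = 4.0875
floor(log2(17)) = 4, so 4 + 1 = 5
Final answer: 5


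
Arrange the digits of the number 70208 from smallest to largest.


The number 70208 has digits: 7, 0, 2, 0, 8
Sorted: 0, 0, 2, 7, 8
Joining the sorted digits gives the result.
Final answer: 00278


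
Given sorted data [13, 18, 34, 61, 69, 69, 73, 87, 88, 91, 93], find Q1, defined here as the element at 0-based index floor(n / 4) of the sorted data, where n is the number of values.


The list has n = 11 elements.
Q1 index = floor(11 / 4) = floor(2.75) = 2
Counting from index 0 in the sorted data, the element at index 2 is 34.
Final answer: 34


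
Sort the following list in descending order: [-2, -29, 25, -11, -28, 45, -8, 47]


Original list: [-2, -29, 25, -11, -28, 45, -8, 47]
Repeatedly take the largest remaining element:
  Remaining [-2, -29, 25, -11, -28, 45, -8, 47] -> largest is 47
  Remaining [-2, -29, 25, -11, -28, 45, -8] -> largest is 45
  Remaining [-2, -29, 25, -11, -28, -8] -> largest is 25
  Remaining [-2, -29, -11, -28, -8] -> largest is -2
  Remaining [-29, -11, -28, -8] -> largest is -8
  Remaining [-29, -11, -28] -> largest is -11
  Remaining [-29, -28] -> largest is -28
  Remaining [-29] -> largest is -29
Collecting the picks in order gives the descending list.
Final answer: [47, 45, 25, -2, -8, -11, -28, -29]


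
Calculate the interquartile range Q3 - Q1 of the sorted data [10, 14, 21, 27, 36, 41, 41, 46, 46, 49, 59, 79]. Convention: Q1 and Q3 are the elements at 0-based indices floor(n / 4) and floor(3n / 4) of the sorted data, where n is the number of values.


The data has n = 12 elements.
Q1 index = floor(12 / 4) = floor(3) = 3; Q3 index = floor(3 * 12 / 4) = floor(9) = 9
Q1 = element at index 3 = 27
Q3 = element at index 9 = 49
IQR = 49 - 27 = 22
Final answer: 22


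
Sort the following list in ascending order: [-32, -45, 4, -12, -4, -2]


Original list: [-32, -45, 4, -12, -4, -2]
Repeatedly take the smallest remaining element:
  Remaining [-32, -45, 4, -12, -4, -2] -> smallest is -45
  Remaining [-32, 4, -12, -4, -2] -> smallest is -32
  Remaining [4, -12, -4, -2] -> smallest is -12
  Remaining [4, -4, -2] -> smallest is -4
  Remaining [4, -2] -> smallest is -2
  Remaining [4] -> smallest is 4
Collecting the picks in order gives the sorted list.
Final answer: [-45, -32, -12, -4, -2, 4]


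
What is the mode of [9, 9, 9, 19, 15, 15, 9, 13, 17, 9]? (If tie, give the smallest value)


Count the frequency of each value:
  9 appears 5 time(s)
  13 appears 1 time(s)
  15 appears 2 time(s)
  17 appears 1 time(s)
  19 appears 1 time(s)
Maximum frequency is 5.
Only 9 reaches that frequency, so it is the mode.
Final answer: 9


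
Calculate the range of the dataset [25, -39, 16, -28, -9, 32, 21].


Maximum value: 32
Minimum value: -39
Range = 32 - (-39) = 71
Final answer: 71


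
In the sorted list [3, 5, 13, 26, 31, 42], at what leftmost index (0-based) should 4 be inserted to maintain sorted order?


List is sorted: [3, 5, 13, 26, 31, 42]
We need the leftmost position where 4 can be inserted, i.e. the first index whose element is >= 4 (or the end of the list if none is).
Binary search with low=0, high=6 (0-based indices):
  low=0, high=6, mid=3: a[3]=26 >= 4, so high = 3
  low=0, high=3, mid=1: a[1]=5 >= 4, so high = 1
  low=0, high=1, mid=0: a[0]=3 < 4, so low = 1
Now low = high = 1, so the insertion index is 1.
Final answer: 1
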